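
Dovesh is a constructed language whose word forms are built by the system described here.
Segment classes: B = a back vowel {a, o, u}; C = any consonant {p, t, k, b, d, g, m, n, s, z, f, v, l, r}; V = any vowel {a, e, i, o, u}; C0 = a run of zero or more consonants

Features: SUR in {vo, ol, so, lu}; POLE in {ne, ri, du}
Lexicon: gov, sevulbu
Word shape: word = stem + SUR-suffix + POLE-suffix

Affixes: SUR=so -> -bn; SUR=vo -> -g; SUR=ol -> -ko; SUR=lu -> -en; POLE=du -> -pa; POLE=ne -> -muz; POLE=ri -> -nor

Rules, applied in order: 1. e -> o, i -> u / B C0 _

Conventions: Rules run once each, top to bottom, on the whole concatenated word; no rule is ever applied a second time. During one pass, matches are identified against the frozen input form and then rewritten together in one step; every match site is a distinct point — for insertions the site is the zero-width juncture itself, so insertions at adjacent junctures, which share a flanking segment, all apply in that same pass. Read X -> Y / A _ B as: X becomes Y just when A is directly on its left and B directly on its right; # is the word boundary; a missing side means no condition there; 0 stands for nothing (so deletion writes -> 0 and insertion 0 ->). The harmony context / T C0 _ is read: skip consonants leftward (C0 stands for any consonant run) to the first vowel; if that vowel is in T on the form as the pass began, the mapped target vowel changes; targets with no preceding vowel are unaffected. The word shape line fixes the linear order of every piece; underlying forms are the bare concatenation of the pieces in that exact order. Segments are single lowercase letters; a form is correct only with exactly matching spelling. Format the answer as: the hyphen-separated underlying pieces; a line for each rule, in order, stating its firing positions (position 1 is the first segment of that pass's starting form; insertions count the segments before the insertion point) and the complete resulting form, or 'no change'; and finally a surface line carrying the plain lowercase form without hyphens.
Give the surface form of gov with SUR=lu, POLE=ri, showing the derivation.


underlying: gov-en-nor
1. e -> o, i -> u / B C0 _: fires at position(s) 4: govonnor
surface: govonnor


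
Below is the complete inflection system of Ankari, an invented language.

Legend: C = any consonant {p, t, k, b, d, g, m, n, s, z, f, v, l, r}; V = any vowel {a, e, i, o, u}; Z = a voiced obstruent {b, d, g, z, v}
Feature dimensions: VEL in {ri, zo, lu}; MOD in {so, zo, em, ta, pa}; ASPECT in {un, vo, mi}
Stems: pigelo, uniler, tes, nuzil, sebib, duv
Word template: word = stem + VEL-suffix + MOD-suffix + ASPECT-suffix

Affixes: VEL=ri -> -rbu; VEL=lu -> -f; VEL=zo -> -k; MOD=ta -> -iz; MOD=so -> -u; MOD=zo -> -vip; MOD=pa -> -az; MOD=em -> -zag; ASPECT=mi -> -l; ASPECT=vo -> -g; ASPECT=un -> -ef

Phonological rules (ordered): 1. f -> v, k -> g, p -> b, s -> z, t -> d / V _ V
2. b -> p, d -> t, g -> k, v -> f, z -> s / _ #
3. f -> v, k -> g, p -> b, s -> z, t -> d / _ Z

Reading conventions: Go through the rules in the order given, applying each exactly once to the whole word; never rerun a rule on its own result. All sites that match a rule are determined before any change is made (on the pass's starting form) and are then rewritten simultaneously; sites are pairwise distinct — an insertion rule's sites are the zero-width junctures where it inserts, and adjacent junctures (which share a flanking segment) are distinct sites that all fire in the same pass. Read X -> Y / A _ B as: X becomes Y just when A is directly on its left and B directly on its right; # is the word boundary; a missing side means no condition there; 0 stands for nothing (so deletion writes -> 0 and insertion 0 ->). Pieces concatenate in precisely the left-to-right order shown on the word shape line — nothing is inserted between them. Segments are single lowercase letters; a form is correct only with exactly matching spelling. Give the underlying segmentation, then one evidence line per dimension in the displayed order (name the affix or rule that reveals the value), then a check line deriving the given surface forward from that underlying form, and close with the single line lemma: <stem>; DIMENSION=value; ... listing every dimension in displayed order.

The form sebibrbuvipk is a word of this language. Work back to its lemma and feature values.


underlying: sebib-rbu-vip-g
VEL=ri - signalled by the affix -rbu
MOD=zo - signalled by the affix -vip
ASPECT=vo - signalled by the affix -g
check: sebibrbuvipg -> sebibrbuvipg -> sebibrbuvipk -> sebibrbuvipk
lemma: sebib; VEL=ri; MOD=zo; ASPECT=vo


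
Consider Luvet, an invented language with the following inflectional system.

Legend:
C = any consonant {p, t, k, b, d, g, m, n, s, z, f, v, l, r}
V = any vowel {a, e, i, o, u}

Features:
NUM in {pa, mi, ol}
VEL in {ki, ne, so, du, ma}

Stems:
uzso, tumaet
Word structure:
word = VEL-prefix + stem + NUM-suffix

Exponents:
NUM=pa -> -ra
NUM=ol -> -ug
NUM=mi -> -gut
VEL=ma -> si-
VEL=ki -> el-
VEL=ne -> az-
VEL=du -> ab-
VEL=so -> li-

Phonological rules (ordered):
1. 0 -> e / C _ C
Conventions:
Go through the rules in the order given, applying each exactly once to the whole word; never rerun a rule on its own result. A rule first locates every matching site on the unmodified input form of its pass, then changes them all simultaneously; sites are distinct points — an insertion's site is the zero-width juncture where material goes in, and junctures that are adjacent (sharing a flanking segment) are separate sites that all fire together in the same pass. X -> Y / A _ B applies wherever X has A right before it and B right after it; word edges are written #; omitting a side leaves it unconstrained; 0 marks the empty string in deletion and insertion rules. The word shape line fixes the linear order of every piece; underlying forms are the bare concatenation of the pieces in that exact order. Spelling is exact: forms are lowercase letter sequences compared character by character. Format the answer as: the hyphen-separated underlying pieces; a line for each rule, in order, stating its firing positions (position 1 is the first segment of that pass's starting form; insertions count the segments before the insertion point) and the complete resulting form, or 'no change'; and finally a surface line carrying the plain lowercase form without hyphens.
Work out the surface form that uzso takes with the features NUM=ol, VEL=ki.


underlying: el-uzso-ug
1. 0 -> e / C _ C: inserts after position(s) 4: eluzesoug
surface: eluzesoug


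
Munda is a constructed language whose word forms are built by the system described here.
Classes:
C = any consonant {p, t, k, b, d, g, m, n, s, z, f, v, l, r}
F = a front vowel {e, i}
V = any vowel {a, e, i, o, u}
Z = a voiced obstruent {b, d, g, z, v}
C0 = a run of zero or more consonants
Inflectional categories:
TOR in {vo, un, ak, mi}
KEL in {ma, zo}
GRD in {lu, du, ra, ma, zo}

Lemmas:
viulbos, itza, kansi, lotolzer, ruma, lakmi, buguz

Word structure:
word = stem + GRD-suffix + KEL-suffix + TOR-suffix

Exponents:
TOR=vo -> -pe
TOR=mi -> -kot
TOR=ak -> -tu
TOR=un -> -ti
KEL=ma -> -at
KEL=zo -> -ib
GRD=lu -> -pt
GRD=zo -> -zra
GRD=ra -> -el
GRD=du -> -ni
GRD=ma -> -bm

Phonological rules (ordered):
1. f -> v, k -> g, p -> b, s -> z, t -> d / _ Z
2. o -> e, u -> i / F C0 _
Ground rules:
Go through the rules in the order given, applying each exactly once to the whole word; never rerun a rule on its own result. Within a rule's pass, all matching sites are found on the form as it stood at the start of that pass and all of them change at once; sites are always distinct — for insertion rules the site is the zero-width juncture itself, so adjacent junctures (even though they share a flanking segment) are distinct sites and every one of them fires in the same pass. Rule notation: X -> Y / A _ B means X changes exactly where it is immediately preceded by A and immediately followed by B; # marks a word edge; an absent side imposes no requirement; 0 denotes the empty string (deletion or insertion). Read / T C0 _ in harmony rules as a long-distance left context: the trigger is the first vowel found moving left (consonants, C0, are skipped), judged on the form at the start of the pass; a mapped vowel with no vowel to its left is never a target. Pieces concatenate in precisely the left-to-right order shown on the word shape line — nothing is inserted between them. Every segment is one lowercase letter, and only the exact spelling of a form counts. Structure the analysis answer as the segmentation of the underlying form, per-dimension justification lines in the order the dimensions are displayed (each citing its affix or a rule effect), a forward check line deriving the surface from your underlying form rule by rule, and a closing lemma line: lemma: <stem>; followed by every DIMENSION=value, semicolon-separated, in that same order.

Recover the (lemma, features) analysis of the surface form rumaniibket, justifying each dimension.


underlying: ruma-ni-ib-kot
TOR=mi - signalled by the affix -kot
KEL=zo - signalled by the affix -ib
GRD=du - signalled by the affix -ni
check: rumaniibkot -> rumaniibkot -> rumaniibket
lemma: ruma; TOR=mi; KEL=zo; GRD=du


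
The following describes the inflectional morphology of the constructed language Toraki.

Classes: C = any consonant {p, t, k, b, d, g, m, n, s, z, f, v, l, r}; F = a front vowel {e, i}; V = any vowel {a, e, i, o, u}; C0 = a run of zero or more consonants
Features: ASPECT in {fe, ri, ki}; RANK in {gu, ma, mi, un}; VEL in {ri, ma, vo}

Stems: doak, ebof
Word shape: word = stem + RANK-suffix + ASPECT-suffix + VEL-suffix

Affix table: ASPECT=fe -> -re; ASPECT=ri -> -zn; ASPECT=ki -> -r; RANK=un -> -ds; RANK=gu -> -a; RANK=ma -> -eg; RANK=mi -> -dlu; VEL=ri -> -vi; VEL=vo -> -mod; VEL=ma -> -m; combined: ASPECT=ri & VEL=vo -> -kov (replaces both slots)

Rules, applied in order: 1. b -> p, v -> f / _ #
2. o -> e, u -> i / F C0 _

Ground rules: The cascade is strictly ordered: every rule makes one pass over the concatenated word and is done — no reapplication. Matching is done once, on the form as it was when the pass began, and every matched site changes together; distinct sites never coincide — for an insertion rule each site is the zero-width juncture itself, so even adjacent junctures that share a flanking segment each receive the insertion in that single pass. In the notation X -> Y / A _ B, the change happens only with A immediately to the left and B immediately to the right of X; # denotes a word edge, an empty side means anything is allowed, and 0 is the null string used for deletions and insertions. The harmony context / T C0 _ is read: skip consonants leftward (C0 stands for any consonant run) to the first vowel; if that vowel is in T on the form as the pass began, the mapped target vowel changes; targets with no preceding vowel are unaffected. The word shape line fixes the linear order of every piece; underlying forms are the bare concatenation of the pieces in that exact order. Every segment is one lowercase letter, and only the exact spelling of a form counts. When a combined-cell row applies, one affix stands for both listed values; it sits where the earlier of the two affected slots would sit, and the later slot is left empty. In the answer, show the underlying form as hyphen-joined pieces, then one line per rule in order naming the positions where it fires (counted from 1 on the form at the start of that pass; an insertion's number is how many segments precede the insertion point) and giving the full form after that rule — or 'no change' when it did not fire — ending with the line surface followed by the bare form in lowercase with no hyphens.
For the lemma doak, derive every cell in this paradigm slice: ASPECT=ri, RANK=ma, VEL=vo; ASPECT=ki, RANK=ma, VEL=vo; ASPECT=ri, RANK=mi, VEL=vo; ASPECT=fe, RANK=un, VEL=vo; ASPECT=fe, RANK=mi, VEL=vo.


cell ASPECT=ri, RANK=ma, VEL=vo:
underlying: doak-eg-kov
1. b -> p, v -> f / _ #: fires at position(s) 9: doakegkof
2. o -> e, u -> i / F C0 _: fires at position(s) 8: doakegkef
surface: doakegkef

cell ASPECT=ki, RANK=ma, VEL=vo:
underlying: doak-eg-r-mod
1. b -> p, v -> f / _ #: no change
2. o -> e, u -> i / F C0 _: fires at position(s) 9: doakegrmed
surface: doakegrmed

cell ASPECT=ri, RANK=mi, VEL=vo:
underlying: doak-dlu-kov
1. b -> p, v -> f / _ #: fires at position(s) 10: doakdlukof
2. o -> e, u -> i / F C0 _: no change
surface: doakdlukof

cell ASPECT=fe, RANK=un, VEL=vo:
underlying: doak-ds-re-mod
1. b -> p, v -> f / _ #: no change
2. o -> e, u -> i / F C0 _: fires at position(s) 10: doakdsremed
surface: doakdsremed

cell ASPECT=fe, RANK=mi, VEL=vo:
underlying: doak-dlu-re-mod
1. b -> p, v -> f / _ #: no change
2. o -> e, u -> i / F C0 _: fires at position(s) 11: doakdluremed
surface: doakdluremed


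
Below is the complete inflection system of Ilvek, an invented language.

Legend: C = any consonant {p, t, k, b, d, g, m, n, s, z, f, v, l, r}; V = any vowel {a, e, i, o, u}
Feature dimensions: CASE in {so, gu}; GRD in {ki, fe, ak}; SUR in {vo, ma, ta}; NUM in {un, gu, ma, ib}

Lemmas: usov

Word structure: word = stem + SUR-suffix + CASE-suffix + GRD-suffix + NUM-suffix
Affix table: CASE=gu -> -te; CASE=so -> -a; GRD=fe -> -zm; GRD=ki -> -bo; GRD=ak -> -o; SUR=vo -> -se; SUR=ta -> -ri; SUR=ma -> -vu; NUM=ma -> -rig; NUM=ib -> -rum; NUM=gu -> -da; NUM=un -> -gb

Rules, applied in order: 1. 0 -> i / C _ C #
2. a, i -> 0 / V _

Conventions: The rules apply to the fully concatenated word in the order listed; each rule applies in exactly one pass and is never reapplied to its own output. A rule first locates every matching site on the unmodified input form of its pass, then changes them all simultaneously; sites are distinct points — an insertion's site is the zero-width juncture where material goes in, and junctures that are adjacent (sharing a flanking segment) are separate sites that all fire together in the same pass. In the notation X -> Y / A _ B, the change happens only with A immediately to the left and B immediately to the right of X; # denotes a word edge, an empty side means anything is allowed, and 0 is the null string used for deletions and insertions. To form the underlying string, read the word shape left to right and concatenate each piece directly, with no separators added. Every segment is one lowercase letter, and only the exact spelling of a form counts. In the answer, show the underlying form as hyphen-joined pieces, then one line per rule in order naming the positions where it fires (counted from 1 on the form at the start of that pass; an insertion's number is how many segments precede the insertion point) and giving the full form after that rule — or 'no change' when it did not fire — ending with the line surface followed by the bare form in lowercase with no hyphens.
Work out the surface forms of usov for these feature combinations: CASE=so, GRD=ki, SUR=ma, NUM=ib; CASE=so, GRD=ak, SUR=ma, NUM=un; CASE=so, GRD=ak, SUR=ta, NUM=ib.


cell CASE=so, GRD=ki, SUR=ma, NUM=ib:
underlying: usov-vu-a-bo-rum
1. 0 -> i / C _ C #: no change
2. a, i -> 0 / V _: fires at position(s) 7: usovvuborum
surface: usovvuborum

cell CASE=so, GRD=ak, SUR=ma, NUM=un:
underlying: usov-vu-a-o-gb
1. 0 -> i / C _ C #: inserts after position(s) 9: usovvuaogib
2. a, i -> 0 / V _: fires at position(s) 7: usovvuogib
surface: usovvuogib

cell CASE=so, GRD=ak, SUR=ta, NUM=ib:
underlying: usov-ri-a-o-rum
1. 0 -> i / C _ C #: no change
2. a, i -> 0 / V _: fires at position(s) 7: usovriorum
surface: usovriorum


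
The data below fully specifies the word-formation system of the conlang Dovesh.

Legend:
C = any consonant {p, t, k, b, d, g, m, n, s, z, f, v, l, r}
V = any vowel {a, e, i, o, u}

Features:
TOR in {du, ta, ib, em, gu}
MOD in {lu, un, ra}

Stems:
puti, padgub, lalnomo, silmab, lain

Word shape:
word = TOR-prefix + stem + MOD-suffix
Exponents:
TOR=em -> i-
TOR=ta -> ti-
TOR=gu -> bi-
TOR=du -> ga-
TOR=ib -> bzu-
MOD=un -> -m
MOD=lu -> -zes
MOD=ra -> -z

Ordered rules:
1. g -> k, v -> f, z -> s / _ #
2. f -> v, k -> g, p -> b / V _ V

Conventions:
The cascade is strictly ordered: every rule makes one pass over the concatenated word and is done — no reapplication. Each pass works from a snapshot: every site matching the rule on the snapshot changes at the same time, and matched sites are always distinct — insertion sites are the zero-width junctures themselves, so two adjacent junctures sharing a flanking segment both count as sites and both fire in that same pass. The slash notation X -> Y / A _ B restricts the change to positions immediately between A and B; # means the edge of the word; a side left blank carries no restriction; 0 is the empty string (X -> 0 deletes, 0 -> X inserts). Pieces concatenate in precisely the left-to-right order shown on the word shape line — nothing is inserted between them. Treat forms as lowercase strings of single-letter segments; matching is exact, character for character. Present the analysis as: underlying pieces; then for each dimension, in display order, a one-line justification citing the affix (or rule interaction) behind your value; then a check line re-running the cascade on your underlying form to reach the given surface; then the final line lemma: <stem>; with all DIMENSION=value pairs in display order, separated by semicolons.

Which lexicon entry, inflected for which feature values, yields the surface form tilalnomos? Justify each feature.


underlying: ti-lalnomo-z
TOR=ta - signalled by the affix ti-
MOD=ra - signalled by the affix -z
check: tilalnomoz -> tilalnomos -> tilalnomos
lemma: lalnomo; TOR=ta; MOD=ra


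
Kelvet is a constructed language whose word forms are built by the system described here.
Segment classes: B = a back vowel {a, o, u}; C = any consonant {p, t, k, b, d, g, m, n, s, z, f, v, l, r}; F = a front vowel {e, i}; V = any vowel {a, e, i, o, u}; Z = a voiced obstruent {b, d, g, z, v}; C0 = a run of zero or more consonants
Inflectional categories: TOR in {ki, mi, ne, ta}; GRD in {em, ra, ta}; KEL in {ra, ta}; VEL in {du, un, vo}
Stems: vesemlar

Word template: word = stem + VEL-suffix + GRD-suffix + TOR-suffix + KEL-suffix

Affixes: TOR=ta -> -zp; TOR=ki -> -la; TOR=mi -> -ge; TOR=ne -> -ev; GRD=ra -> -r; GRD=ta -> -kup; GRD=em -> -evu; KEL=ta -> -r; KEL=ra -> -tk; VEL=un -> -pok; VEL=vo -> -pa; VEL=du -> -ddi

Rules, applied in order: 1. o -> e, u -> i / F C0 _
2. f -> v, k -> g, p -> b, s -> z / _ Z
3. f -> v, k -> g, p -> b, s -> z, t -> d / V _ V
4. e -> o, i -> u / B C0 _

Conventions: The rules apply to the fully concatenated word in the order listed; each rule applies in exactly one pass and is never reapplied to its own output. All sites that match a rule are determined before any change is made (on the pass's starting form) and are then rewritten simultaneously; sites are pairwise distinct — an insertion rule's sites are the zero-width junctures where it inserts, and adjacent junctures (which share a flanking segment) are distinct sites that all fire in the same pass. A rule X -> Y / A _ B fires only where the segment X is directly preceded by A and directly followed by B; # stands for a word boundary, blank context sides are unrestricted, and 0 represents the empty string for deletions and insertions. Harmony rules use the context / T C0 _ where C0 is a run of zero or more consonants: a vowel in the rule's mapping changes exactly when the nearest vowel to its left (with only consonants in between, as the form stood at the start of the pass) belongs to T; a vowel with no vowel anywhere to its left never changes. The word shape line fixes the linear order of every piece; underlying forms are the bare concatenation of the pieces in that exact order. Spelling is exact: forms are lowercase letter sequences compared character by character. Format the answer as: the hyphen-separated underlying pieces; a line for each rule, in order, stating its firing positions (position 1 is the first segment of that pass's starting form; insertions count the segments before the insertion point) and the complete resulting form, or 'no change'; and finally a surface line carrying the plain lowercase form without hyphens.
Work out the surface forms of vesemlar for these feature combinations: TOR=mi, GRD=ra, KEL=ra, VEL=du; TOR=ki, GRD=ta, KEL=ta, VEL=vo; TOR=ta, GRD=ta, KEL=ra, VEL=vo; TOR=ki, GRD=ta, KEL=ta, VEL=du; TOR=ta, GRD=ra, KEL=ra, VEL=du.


cell TOR=mi, GRD=ra, KEL=ra, VEL=du:
underlying: vesemlar-ddi-r-ge-tk
1. o -> e, u -> i / F C0 _: no change
2. f -> v, k -> g, p -> b, s -> z / _ Z: no change
3. f -> v, k -> g, p -> b, s -> z, t -> d / V _ V: fires at position(s) 3: vezemlarddirgetk
4. e -> o, i -> u / B C0 _: fires at position(s) 11: vezemlarddurgetk
surface: vezemlarddurgetk

cell TOR=ki, GRD=ta, KEL=ta, VEL=vo:
underlying: vesemlar-pa-kup-la-r
1. o -> e, u -> i / F C0 _: no change
2. f -> v, k -> g, p -> b, s -> z / _ Z: no change
3. f -> v, k -> g, p -> b, s -> z, t -> d / V _ V: fires at position(s) 3, 11: vezemlarpaguplar
4. e -> o, i -> u / B C0 _: no change
surface: vezemlarpaguplar

cell TOR=ta, GRD=ta, KEL=ra, VEL=vo:
underlying: vesemlar-pa-kup-zp-tk
1. o -> e, u -> i / F C0 _: no change
2. f -> v, k -> g, p -> b, s -> z / _ Z: fires at position(s) 13: vesemlarpakubzptk
3. f -> v, k -> g, p -> b, s -> z, t -> d / V _ V: fires at position(s) 3, 11: vezemlarpagubzptk
4. e -> o, i -> u / B C0 _: no change
surface: vezemlarpagubzptk

cell TOR=ki, GRD=ta, KEL=ta, VEL=du:
underlying: vesemlar-ddi-kup-la-r
1. o -> e, u -> i / F C0 _: fires at position(s) 13: vesemlarddikiplar
2. f -> v, k -> g, p -> b, s -> z / _ Z: no change
3. f -> v, k -> g, p -> b, s -> z, t -> d / V _ V: fires at position(s) 3, 12: vezemlarddigiplar
4. e -> o, i -> u / B C0 _: fires at position(s) 11: vezemlarddugiplar
surface: vezemlarddugiplar

cell TOR=ta, GRD=ra, KEL=ra, VEL=du:
underlying: vesemlar-ddi-r-zp-tk
1. o -> e, u -> i / F C0 _: no change
2. f -> v, k -> g, p -> b, s -> z / _ Z: no change
3. f -> v, k -> g, p -> b, s -> z, t -> d / V _ V: fires at position(s) 3: vezemlarddirzptk
4. e -> o, i -> u / B C0 _: fires at position(s) 11: vezemlarddurzptk
surface: vezemlarddurzptk


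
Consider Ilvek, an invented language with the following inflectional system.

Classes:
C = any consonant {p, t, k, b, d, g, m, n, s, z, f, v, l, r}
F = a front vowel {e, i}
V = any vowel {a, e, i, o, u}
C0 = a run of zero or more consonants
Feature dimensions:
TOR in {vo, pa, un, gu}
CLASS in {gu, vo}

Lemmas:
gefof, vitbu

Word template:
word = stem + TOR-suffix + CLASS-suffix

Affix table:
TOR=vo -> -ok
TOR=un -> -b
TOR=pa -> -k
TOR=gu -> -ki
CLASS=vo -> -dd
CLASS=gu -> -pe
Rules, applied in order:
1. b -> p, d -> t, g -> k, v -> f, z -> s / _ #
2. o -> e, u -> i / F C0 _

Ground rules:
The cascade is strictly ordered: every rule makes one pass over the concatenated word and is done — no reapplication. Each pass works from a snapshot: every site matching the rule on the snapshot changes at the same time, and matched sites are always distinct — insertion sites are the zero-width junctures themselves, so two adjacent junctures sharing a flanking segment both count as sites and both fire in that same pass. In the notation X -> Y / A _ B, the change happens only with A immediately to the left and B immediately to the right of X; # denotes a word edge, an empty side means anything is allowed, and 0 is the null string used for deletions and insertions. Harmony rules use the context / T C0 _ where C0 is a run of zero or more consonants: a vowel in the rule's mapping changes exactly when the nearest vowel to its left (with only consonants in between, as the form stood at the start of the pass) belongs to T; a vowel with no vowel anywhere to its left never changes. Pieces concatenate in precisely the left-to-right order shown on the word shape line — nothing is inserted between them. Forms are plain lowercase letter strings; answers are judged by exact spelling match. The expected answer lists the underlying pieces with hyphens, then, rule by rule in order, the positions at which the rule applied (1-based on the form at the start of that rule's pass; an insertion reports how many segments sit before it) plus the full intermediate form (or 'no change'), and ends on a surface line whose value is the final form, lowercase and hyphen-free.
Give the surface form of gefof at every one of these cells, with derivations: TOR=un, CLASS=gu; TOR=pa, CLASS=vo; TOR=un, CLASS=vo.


cell TOR=un, CLASS=gu:
underlying: gefof-b-pe
1. b -> p, d -> t, g -> k, v -> f, z -> s / _ #: no change
2. o -> e, u -> i / F C0 _: fires at position(s) 4: gefefbpe
surface: gefefbpe

cell TOR=pa, CLASS=vo:
underlying: gefof-k-dd
1. b -> p, d -> t, g -> k, v -> f, z -> s / _ #: fires at position(s) 8: gefofkdt
2. o -> e, u -> i / F C0 _: fires at position(s) 4: gefefkdt
surface: gefefkdt

cell TOR=un, CLASS=vo:
underlying: gefof-b-dd
1. b -> p, d -> t, g -> k, v -> f, z -> s / _ #: fires at position(s) 8: gefofbdt
2. o -> e, u -> i / F C0 _: fires at position(s) 4: gefefbdt
surface: gefefbdt


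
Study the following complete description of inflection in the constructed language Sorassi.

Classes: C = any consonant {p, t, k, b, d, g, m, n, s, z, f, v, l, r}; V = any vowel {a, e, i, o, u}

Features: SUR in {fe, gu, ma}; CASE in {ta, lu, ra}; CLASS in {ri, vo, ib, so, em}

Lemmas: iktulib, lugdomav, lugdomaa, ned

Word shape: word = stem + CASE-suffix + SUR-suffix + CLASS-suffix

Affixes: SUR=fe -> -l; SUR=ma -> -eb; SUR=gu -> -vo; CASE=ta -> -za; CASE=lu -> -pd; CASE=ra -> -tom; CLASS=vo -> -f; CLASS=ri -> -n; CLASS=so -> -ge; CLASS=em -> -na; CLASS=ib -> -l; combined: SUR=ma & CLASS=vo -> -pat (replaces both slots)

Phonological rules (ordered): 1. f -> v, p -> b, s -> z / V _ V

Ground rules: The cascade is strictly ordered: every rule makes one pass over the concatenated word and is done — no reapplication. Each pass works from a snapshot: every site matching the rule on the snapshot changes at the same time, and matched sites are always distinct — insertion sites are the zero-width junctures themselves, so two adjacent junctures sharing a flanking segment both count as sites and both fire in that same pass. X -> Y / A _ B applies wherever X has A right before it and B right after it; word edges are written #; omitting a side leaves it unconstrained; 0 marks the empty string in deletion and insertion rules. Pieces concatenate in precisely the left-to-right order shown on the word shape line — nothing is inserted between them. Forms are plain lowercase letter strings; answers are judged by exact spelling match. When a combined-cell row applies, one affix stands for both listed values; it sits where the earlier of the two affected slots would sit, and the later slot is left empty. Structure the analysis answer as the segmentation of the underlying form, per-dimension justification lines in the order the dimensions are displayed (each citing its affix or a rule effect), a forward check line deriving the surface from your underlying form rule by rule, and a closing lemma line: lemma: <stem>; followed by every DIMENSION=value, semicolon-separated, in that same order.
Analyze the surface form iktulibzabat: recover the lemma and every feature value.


underlying: iktulib-za-pat
SUR=ma - signalled by the combined affix row
CASE=ta - signalled by the affix -za
CLASS=vo - signalled by the combined affix row
check: iktulibzapat -> iktulibzabat
lemma: iktulib; SUR=ma; CASE=ta; CLASS=vo


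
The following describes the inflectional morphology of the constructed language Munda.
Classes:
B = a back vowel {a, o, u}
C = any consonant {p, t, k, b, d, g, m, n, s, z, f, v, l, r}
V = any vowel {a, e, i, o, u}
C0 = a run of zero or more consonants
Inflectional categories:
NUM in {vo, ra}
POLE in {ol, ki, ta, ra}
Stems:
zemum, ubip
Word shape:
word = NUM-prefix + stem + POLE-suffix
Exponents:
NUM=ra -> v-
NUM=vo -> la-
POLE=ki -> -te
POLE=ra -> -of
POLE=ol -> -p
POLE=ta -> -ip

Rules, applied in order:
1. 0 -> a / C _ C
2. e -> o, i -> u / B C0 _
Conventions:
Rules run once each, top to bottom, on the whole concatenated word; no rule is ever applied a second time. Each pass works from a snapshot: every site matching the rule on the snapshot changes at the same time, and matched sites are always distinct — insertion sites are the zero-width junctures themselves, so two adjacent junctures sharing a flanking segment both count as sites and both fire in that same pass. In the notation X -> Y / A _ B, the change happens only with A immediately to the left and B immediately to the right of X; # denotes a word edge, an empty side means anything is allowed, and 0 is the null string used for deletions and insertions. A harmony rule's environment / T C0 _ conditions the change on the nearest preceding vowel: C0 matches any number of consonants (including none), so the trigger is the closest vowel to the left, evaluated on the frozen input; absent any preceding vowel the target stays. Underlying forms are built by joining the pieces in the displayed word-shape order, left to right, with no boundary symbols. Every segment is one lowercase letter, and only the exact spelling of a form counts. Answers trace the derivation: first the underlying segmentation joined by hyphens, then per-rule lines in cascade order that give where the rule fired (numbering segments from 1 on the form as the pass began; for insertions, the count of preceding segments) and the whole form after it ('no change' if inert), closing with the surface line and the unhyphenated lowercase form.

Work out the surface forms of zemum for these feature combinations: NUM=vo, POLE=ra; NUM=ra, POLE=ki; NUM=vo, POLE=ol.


cell NUM=vo, POLE=ra:
underlying: la-zemum-of
1. 0 -> a / C _ C: no change
2. e -> o, i -> u / B C0 _: fires at position(s) 4: lazomumof
surface: lazomumof

cell NUM=ra, POLE=ki:
underlying: v-zemum-te
1. 0 -> a / C _ C: inserts after position(s) 1, 6: vazemumate
2. e -> o, i -> u / B C0 _: fires at position(s) 4, 10: vazomumato
surface: vazomumato

cell NUM=vo, POLE=ol:
underlying: la-zemum-p
1. 0 -> a / C _ C: inserts after position(s) 7: lazemumap
2. e -> o, i -> u / B C0 _: fires at position(s) 4: lazomumap
surface: lazomumap


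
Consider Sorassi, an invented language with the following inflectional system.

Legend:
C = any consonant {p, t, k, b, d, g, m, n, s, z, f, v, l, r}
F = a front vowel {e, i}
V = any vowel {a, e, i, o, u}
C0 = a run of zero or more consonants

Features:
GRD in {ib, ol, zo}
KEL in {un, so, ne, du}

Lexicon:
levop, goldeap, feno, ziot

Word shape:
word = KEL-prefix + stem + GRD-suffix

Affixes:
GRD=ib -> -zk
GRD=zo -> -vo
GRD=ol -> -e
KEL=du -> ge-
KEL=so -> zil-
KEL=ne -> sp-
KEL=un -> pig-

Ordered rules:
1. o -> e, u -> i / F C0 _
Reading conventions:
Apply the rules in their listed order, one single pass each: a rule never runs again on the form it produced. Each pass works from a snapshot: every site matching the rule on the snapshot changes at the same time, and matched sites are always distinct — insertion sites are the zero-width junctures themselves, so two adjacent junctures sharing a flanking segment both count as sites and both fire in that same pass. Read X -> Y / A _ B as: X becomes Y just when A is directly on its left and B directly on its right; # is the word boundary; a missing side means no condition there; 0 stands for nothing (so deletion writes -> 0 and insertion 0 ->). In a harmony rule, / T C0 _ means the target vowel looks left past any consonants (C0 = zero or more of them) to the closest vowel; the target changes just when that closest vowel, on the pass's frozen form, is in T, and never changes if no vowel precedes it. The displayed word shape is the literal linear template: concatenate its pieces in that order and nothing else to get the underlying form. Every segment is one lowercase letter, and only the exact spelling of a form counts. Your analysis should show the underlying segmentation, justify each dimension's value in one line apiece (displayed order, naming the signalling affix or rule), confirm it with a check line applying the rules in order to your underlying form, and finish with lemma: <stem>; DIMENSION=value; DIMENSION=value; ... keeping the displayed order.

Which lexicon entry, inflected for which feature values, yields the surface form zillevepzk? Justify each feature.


underlying: zil-levop-zk
GRD=ib - signalled by the affix -zk
KEL=so - signalled by the affix zil-
check: zillevopzk -> zillevepzk
lemma: levop; GRD=ib; KEL=so


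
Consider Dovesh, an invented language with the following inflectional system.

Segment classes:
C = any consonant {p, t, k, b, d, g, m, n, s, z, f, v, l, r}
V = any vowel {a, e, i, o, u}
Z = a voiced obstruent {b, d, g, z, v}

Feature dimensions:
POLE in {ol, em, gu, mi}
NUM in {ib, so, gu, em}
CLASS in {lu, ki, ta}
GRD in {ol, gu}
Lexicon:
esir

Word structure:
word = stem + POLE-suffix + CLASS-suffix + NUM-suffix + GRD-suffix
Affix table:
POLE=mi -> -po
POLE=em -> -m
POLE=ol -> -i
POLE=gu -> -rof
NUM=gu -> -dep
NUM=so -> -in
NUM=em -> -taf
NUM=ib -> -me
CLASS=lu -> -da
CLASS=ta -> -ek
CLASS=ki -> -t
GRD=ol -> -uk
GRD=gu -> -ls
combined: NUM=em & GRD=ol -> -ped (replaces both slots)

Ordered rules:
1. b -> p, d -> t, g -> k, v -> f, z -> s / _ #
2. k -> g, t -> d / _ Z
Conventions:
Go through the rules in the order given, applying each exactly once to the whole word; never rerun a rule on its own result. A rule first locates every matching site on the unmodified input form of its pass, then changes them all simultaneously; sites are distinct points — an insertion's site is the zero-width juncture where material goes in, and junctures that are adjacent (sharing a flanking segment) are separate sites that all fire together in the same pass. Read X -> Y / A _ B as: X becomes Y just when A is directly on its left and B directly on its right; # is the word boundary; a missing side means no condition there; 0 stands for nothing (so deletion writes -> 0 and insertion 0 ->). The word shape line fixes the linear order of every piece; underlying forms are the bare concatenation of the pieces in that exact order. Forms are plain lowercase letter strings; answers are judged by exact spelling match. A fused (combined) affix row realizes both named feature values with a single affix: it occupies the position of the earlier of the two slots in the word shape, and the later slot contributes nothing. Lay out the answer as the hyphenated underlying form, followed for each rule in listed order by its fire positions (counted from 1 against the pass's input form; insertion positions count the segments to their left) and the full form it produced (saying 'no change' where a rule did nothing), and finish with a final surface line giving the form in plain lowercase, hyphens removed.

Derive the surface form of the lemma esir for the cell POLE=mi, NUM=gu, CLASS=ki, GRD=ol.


underlying: esir-po-t-dep-uk
1. b -> p, d -> t, g -> k, v -> f, z -> s / _ #: no change
2. k -> g, t -> d / _ Z: fires at position(s) 7: esirpoddepuk
surface: esirpoddepuk


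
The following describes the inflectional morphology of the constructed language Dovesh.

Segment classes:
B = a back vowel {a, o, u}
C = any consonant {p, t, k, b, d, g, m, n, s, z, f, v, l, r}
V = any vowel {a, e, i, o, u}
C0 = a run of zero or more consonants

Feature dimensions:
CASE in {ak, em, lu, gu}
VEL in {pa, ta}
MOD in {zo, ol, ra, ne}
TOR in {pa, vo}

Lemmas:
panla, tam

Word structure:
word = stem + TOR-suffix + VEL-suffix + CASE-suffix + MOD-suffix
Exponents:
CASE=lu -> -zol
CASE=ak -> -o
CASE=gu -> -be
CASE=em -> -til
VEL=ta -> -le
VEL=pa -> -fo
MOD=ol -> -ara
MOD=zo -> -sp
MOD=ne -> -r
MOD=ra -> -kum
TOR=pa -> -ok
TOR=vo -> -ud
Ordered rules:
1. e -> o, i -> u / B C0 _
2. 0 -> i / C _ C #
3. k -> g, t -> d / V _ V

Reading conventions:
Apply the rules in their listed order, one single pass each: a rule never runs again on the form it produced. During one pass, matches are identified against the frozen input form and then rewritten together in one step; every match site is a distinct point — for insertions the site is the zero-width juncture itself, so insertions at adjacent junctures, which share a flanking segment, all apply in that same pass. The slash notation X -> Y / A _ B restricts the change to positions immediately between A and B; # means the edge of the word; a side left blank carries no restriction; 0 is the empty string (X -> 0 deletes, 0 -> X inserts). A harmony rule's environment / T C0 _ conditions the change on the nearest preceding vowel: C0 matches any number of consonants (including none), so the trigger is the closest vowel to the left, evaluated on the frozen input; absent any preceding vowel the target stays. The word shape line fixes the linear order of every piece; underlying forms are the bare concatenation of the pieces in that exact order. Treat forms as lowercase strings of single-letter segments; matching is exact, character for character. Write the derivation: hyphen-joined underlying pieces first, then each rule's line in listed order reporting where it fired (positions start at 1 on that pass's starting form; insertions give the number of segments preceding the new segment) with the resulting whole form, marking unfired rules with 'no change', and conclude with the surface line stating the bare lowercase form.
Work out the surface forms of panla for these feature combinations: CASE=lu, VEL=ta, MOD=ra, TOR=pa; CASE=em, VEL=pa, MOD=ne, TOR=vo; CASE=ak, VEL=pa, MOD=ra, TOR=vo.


cell CASE=lu, VEL=ta, MOD=ra, TOR=pa:
underlying: panla-ok-le-zol-kum
1. e -> o, i -> u / B C0 _: fires at position(s) 9: panlaoklozolkum
2. 0 -> i / C _ C #: no change
3. k -> g, t -> d / V _ V: no change
surface: panlaoklozolkum

cell CASE=em, VEL=pa, MOD=ne, TOR=vo:
underlying: panla-ud-fo-til-r
1. e -> o, i -> u / B C0 _: fires at position(s) 11: panlaudfotulr
2. 0 -> i / C _ C #: inserts after position(s) 12: panlaudfotulir
3. k -> g, t -> d / V _ V: fires at position(s) 10: panlaudfodulir
surface: panlaudfodulir

cell CASE=ak, VEL=pa, MOD=ra, TOR=vo:
underlying: panla-ud-fo-o-kum
1. e -> o, i -> u / B C0 _: no change
2. 0 -> i / C _ C #: no change
3. k -> g, t -> d / V _ V: fires at position(s) 11: panlaudfoogum
surface: panlaudfoogum


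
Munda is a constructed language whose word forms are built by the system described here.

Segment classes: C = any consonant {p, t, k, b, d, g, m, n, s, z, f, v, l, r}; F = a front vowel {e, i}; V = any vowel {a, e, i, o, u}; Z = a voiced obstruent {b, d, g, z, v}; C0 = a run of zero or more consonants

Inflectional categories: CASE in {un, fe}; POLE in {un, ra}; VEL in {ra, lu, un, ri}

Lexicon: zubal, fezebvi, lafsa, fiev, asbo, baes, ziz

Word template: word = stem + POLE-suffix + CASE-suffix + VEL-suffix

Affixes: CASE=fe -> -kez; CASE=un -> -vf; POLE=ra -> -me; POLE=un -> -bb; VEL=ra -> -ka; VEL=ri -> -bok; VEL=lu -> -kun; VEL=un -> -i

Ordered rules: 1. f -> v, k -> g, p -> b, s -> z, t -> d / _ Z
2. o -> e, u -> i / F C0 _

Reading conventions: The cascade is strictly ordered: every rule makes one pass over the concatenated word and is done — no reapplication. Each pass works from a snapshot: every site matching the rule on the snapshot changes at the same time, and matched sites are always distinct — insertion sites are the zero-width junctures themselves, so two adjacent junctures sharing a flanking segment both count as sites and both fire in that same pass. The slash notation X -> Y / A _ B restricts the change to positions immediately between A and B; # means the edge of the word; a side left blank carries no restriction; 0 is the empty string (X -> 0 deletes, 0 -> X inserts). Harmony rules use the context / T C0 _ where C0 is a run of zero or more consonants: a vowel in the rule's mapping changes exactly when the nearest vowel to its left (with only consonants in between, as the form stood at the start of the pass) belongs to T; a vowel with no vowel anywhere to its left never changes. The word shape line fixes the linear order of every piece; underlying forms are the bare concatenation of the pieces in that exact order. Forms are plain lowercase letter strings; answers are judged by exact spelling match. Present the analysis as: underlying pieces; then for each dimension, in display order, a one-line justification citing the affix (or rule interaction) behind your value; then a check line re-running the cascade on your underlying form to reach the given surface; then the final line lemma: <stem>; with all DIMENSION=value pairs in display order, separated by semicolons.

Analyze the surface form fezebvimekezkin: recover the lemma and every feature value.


underlying: fezebvi-me-kez-kun
CASE=fe - signalled by the affix -kez
POLE=ra - signalled by the affix -me
VEL=lu - signalled by the affix -kun
check: fezebvimekezkun -> fezebvimekezkun -> fezebvimekezkin
lemma: fezebvi; CASE=fe; POLE=ra; VEL=lu
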